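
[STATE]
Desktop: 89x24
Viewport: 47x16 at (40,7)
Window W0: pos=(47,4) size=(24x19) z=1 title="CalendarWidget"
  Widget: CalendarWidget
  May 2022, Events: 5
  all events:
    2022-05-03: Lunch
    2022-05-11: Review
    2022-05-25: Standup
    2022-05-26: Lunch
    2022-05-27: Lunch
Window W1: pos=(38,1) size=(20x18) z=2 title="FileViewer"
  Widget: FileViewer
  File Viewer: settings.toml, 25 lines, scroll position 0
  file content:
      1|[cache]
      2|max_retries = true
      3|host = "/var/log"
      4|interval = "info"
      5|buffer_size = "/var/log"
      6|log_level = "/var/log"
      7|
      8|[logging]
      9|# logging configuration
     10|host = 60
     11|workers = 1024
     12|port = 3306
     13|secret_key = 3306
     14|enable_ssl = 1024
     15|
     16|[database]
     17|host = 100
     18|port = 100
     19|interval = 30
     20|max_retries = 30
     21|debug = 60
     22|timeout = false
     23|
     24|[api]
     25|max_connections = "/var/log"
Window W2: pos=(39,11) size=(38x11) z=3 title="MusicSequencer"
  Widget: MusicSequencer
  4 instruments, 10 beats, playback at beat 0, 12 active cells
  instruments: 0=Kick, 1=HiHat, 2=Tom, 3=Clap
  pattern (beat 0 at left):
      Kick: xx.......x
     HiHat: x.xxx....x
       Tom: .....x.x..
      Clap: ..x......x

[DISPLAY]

nterval = "info"░┃ 2022       ┃                
uffer_size = "/v░┃h Fr Sa Su  ┃                
og_level = "/var░┃         1  ┃                
                ░┃ 5  6  7  8 ┃                
━━━━━━━━━━━━━━━━━━━━━━━━━━━━━━━━━━━━┓          
 MusicSequencer                     ┃          
────────────────────────────────────┨          
      ▼123456789                    ┃          
  Kick██·······█                    ┃          
 HiHat█·███····█                    ┃          
   Tom·····█·█··                    ┃          
  Clap··█······█                    ┃          
                                    ┃          
                                    ┃          
━━━━━━━━━━━━━━━━━━━━━━━━━━━━━━━━━━━━┛          
       ┗━━━━━━━━━━━━━━━━━━━━━━┛                


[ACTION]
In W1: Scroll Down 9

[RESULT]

ecret_key = 3306░┃ 2022       ┃                
nable_ssl = 1024░┃h Fr Sa Su  ┃                
                ░┃         1  ┃                
database]       ░┃ 5  6  7  8 ┃                
━━━━━━━━━━━━━━━━━━━━━━━━━━━━━━━━━━━━┓          
 MusicSequencer                     ┃          
────────────────────────────────────┨          
      ▼123456789                    ┃          
  Kick██·······█                    ┃          
 HiHat█·███····█                    ┃          
   Tom·····█·█··                    ┃          
  Clap··█······█                    ┃          
                                    ┃          
                                    ┃          
━━━━━━━━━━━━━━━━━━━━━━━━━━━━━━━━━━━━┛          
       ┗━━━━━━━━━━━━━━━━━━━━━━┛                


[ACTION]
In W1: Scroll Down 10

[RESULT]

                ░┃ 2022       ┃                
database]       ░┃h Fr Sa Su  ┃                
ost = 100       ░┃         1  ┃                
ort = 100       ░┃ 5  6  7  8 ┃                
━━━━━━━━━━━━━━━━━━━━━━━━━━━━━━━━━━━━┓          
 MusicSequencer                     ┃          
────────────────────────────────────┨          
      ▼123456789                    ┃          
  Kick██·······█                    ┃          
 HiHat█·███····█                    ┃          
   Tom·····█·█··                    ┃          
  Clap··█······█                    ┃          
                                    ┃          
                                    ┃          
━━━━━━━━━━━━━━━━━━━━━━━━━━━━━━━━━━━━┛          
       ┗━━━━━━━━━━━━━━━━━━━━━━┛                


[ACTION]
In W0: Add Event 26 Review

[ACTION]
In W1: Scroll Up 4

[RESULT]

orkers = 1024   ░┃ 2022       ┃                
ort = 3306      ░┃h Fr Sa Su  ┃                
ecret_key = 3306░┃         1  ┃                
nable_ssl = 1024░┃ 5  6  7  8 ┃                
━━━━━━━━━━━━━━━━━━━━━━━━━━━━━━━━━━━━┓          
 MusicSequencer                     ┃          
────────────────────────────────────┨          
      ▼123456789                    ┃          
  Kick██·······█                    ┃          
 HiHat█·███····█                    ┃          
   Tom·····█·█··                    ┃          
  Clap··█······█                    ┃          
                                    ┃          
                                    ┃          
━━━━━━━━━━━━━━━━━━━━━━━━━━━━━━━━━━━━┛          
       ┗━━━━━━━━━━━━━━━━━━━━━━┛                


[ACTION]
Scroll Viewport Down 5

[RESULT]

ort = 3306      ░┃h Fr Sa Su  ┃                
ecret_key = 3306░┃         1  ┃                
nable_ssl = 1024░┃ 5  6  7  8 ┃                
━━━━━━━━━━━━━━━━━━━━━━━━━━━━━━━━━━━━┓          
 MusicSequencer                     ┃          
────────────────────────────────────┨          
      ▼123456789                    ┃          
  Kick██·······█                    ┃          
 HiHat█·███····█                    ┃          
   Tom·····█·█··                    ┃          
  Clap··█······█                    ┃          
                                    ┃          
                                    ┃          
━━━━━━━━━━━━━━━━━━━━━━━━━━━━━━━━━━━━┛          
       ┗━━━━━━━━━━━━━━━━━━━━━━┛                
                                               


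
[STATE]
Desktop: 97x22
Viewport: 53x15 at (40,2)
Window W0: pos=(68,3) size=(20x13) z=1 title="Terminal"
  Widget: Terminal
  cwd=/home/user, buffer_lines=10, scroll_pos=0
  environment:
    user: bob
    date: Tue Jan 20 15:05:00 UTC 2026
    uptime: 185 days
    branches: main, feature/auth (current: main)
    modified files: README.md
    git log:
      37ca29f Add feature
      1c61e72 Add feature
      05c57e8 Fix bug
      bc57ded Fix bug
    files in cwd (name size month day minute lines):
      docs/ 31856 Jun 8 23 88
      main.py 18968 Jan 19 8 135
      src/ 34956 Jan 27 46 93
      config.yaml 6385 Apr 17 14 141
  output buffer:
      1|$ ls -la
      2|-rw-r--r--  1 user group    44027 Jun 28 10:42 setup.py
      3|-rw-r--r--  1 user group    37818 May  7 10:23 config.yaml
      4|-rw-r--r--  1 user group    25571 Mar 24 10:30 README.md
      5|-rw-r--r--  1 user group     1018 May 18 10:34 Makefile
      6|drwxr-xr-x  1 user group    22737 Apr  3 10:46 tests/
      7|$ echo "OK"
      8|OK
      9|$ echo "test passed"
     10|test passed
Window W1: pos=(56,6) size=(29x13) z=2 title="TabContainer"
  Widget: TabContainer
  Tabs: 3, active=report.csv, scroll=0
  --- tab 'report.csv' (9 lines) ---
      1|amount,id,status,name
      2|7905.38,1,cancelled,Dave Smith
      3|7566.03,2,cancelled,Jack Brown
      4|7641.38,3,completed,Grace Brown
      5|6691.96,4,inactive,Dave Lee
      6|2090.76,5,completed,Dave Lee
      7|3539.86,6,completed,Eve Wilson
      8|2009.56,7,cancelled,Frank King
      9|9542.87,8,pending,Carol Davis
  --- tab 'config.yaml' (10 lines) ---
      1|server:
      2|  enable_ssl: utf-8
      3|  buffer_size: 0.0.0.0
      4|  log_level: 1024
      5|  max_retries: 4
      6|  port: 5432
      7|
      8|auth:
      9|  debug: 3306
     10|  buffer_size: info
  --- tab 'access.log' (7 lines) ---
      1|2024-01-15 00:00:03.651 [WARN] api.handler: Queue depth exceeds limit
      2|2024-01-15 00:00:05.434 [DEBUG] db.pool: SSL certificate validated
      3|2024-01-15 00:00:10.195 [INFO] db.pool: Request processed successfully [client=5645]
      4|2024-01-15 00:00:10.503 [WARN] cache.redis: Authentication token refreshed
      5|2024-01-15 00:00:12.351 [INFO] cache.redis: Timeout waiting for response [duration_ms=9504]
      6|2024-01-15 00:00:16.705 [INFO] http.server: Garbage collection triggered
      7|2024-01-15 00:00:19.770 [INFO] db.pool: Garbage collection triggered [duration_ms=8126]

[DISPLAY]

                                                     
                            ┏━━━━━━━━━━━━━━━━━━┓     
                            ┃ Terminal         ┃     
                            ┠──────────────────┨     
                ┏━━━━━━━━━━━━━━━━━━━━━━━━━━━┓  ┃     
                ┃ TabContainer              ┃er┃     
                ┠───────────────────────────┨er┃     
                ┃[report.csv]│ config.yaml │┃er┃     
                ┃───────────────────────────┃er┃     
                ┃amount,id,status,name      ┃er┃     
                ┃7905.38,1,cancelled,Dave Sm┃  ┃     
                ┃7566.03,2,cancelled,Jack Br┃  ┃     
                ┃7641.38,3,completed,Grace B┃se┃     
                ┃6691.96,4,inactive,Dave Lee┃━━┛     
                ┃2090.76,5,completed,Dave Le┃        


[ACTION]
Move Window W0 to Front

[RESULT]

                                                     
                            ┏━━━━━━━━━━━━━━━━━━┓     
                            ┃ Terminal         ┃     
                            ┠──────────────────┨     
                ┏━━━━━━━━━━━┃$ ls -la          ┃     
                ┃ TabContain┃-rw-r--r--  1 user┃     
                ┠───────────┃-rw-r--r--  1 user┃     
                ┃[report.csv┃-rw-r--r--  1 user┃     
                ┃───────────┃-rw-r--r--  1 user┃     
                ┃amount,id,s┃drwxr-xr-x  1 user┃     
                ┃7905.38,1,c┃$ echo "OK"       ┃     
                ┃7566.03,2,c┃OK                ┃     
                ┃7641.38,3,c┃$ echo "test passe┃     
                ┃6691.96,4,i┗━━━━━━━━━━━━━━━━━━┛     
                ┃2090.76,5,completed,Dave Le┃        


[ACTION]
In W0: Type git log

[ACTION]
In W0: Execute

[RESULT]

                                                     
                            ┏━━━━━━━━━━━━━━━━━━┓     
                            ┃ Terminal         ┃     
                            ┠──────────────────┨     
                ┏━━━━━━━━━━━┃OK                ┃     
                ┃ TabContain┃$ echo "test passe┃     
                ┠───────────┃test passed       ┃     
                ┃[report.csv┃$ git log         ┃     
                ┃───────────┃37ca29f Add featur┃     
                ┃amount,id,s┃1c61e72 Add featur┃     
                ┃7905.38,1,c┃05c57e8 Fix bug   ┃     
                ┃7566.03,2,c┃bc57ded Fix bug   ┃     
                ┃7641.38,3,c┃$ █               ┃     
                ┃6691.96,4,i┗━━━━━━━━━━━━━━━━━━┛     
                ┃2090.76,5,completed,Dave Le┃        


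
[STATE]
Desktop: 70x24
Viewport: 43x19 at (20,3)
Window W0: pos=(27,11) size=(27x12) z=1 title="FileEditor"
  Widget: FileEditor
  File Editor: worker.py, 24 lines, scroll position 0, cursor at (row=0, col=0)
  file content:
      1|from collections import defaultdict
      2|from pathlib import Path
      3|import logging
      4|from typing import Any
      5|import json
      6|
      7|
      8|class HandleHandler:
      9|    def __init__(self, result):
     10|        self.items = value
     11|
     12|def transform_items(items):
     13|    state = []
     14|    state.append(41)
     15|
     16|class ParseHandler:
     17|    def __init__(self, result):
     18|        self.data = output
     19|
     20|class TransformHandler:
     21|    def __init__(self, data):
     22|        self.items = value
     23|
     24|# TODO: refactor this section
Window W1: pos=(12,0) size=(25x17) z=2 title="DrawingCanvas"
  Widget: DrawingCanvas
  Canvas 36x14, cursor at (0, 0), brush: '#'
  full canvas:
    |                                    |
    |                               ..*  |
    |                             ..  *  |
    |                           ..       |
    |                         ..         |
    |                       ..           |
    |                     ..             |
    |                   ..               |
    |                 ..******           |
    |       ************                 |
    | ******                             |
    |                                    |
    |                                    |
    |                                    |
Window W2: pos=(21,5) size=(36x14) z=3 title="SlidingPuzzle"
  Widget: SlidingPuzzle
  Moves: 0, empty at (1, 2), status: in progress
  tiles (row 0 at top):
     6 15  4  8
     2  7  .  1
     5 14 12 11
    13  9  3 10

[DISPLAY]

                ┃                          
                ┃                          
 ┏━━━━━━━━━━━━━━━━━━━━━━━━━━━━━━━━━━┓      
 ┃ SlidingPuzzle                    ┃      
 ┠──────────────────────────────────┨      
 ┃┌────┬────┬────┬────┐             ┃      
 ┃│  6 │ 15 │  4 │  8 │             ┃      
 ┃├────┼────┼────┼────┤             ┃      
 ┃│  2 │  7 │    │  1 │             ┃      
*┃├────┼────┼────┼────┤             ┃      
 ┃│  5 │ 14 │ 12 │ 11 │             ┃      
 ┃├────┼────┼────┼────┤             ┃      
 ┃│ 13 │  9 │  3 │ 10 │             ┃      
━┃└────┴────┴────┴────┘             ┃      
 ┃Moves: 0                          ┃      
 ┗━━━━━━━━━━━━━━━━━━━━━━━━━━━━━━━━━━┛      
       ┃                        ░┃         
       ┃                        ░┃         
       ┃class HandleHandler:    ▼┃         


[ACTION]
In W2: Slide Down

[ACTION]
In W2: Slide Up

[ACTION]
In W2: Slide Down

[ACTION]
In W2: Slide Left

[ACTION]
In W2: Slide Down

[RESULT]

                ┃                          
                ┃                          
 ┏━━━━━━━━━━━━━━━━━━━━━━━━━━━━━━━━━━┓      
 ┃ SlidingPuzzle                    ┃      
 ┠──────────────────────────────────┨      
 ┃┌────┬────┬────┬────┐             ┃      
 ┃│  6 │ 15 │  8 │    │             ┃      
 ┃├────┼────┼────┼────┤             ┃      
 ┃│  2 │  7 │  4 │  1 │             ┃      
*┃├────┼────┼────┼────┤             ┃      
 ┃│  5 │ 14 │ 12 │ 11 │             ┃      
 ┃├────┼────┼────┼────┤             ┃      
 ┃│ 13 │  9 │  3 │ 10 │             ┃      
━┃└────┴────┴────┴────┘             ┃      
 ┃Moves: 4                          ┃      
 ┗━━━━━━━━━━━━━━━━━━━━━━━━━━━━━━━━━━┛      
       ┃                        ░┃         
       ┃                        ░┃         
       ┃class HandleHandler:    ▼┃         


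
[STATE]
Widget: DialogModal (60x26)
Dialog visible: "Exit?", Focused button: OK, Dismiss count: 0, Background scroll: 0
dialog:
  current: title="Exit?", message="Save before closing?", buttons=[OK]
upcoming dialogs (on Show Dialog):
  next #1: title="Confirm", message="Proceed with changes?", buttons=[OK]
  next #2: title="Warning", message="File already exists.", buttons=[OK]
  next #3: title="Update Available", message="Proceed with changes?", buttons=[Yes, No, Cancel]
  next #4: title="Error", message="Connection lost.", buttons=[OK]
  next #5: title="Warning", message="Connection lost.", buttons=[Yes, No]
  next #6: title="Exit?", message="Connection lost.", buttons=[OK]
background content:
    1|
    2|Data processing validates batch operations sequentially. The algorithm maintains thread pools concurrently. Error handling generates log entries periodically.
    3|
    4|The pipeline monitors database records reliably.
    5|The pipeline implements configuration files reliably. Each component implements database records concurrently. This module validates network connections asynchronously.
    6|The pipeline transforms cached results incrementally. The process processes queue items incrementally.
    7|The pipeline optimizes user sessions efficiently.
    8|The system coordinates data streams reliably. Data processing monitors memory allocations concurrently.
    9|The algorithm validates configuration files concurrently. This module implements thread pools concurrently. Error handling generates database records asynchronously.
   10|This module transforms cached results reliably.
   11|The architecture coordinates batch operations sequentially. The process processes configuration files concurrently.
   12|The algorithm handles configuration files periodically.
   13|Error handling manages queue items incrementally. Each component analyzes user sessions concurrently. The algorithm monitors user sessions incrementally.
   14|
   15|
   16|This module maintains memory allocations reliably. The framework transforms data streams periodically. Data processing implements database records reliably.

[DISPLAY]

                                                            
Data processing validates batch operations sequentially. The
                                                            
The pipeline monitors database records reliably.            
The pipeline implements configuration files reliably. Each c
The pipeline transforms cached results incrementally. The pr
The pipeline optimizes user sessions efficiently.           
The system coordinates data streams reliably. Data processin
The algorithm validates configuration files concurrently. Th
This module transforms cached results reliably.             
The architecture c┌──────────────────────┐ons sequentially. 
The algorithm hand│        Exit?         │periodically.     
Error handling man│ Save before closing? │ntally. Each compo
                  │         [OK]         │                  
                  └──────────────────────┘                  
This module maintains memory allocations reliably. The frame
                                                            
                                                            
                                                            
                                                            
                                                            
                                                            
                                                            
                                                            
                                                            
                                                            


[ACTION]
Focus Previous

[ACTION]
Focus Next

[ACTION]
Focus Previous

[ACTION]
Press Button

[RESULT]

                                                            
Data processing validates batch operations sequentially. The
                                                            
The pipeline monitors database records reliably.            
The pipeline implements configuration files reliably. Each c
The pipeline transforms cached results incrementally. The pr
The pipeline optimizes user sessions efficiently.           
The system coordinates data streams reliably. Data processin
The algorithm validates configuration files concurrently. Th
This module transforms cached results reliably.             
The architecture coordinates batch operations sequentially. 
The algorithm handles configuration files periodically.     
Error handling manages queue items incrementally. Each compo
                                                            
                                                            
This module maintains memory allocations reliably. The frame
                                                            
                                                            
                                                            
                                                            
                                                            
                                                            
                                                            
                                                            
                                                            
                                                            


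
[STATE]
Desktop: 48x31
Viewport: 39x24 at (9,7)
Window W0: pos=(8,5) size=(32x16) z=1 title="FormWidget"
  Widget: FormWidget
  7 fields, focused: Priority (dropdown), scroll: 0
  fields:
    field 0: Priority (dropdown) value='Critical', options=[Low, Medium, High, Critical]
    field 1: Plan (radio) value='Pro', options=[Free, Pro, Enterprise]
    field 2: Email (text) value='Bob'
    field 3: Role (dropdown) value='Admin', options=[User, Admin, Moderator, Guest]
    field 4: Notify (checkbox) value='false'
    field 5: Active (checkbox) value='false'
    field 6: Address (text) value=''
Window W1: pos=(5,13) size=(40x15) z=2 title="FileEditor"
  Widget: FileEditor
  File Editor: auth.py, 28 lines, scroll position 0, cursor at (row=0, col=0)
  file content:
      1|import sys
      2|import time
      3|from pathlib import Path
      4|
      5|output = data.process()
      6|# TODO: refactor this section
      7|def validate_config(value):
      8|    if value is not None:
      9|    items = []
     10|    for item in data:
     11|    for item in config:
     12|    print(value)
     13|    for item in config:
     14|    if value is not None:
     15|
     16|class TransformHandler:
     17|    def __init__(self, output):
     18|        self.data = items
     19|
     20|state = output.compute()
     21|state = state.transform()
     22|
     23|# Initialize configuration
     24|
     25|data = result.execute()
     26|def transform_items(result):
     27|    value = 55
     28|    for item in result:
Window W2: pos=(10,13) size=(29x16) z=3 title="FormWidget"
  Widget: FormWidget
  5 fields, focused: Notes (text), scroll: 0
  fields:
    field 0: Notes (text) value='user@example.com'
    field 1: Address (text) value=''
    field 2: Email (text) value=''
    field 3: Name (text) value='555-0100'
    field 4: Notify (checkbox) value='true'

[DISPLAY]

──────────────────────────────┨        
> Priority:   [Critical     ▼]┃        
  Plan:       ( ) Free  (●) Pr┃        
  Email:      [Bob           ]┃        
  Role:       [Admin        ▼]┃        
  Notify:     [ ]             ┃        
━┏━━━━━━━━━━━━━━━━━━━━━━━━━━━┓━━━━━┓   
l┃ FormWidget                ┃     ┃   
─┠───────────────────────────┨─────┨   
o┃> Notes:      [user@exampl]┃    ▲┃   
o┃  Address:    [           ]┃    █┃   
m┃  Email:      [           ]┃    ░┃   
 ┃  Name:       [555-0100   ]┃    ░┃   
p┃  Notify:     [x]          ┃    ░┃   
O┃                           ┃    ░┃   
 ┃                           ┃    ░┃   
 ┃                           ┃    ░┃   
 ┃                           ┃    ░┃   
 ┃                           ┃    ░┃   
 ┃                           ┃    ▼┃   
━┃                           ┃━━━━━┛   
 ┗━━━━━━━━━━━━━━━━━━━━━━━━━━━┛         
                                       
                                       


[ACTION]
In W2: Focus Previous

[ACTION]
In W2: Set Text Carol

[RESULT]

──────────────────────────────┨        
> Priority:   [Critical     ▼]┃        
  Plan:       ( ) Free  (●) Pr┃        
  Email:      [Bob           ]┃        
  Role:       [Admin        ▼]┃        
  Notify:     [ ]             ┃        
━┏━━━━━━━━━━━━━━━━━━━━━━━━━━━┓━━━━━┓   
l┃ FormWidget                ┃     ┃   
─┠───────────────────────────┨─────┨   
o┃  Notes:      [user@exampl]┃    ▲┃   
o┃  Address:    [           ]┃    █┃   
m┃  Email:      [           ]┃    ░┃   
 ┃  Name:       [555-0100   ]┃    ░┃   
p┃> Notify:     [x]          ┃    ░┃   
O┃                           ┃    ░┃   
 ┃                           ┃    ░┃   
 ┃                           ┃    ░┃   
 ┃                           ┃    ░┃   
 ┃                           ┃    ░┃   
 ┃                           ┃    ▼┃   
━┃                           ┃━━━━━┛   
 ┗━━━━━━━━━━━━━━━━━━━━━━━━━━━┛         
                                       
                                       


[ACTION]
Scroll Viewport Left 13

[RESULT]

        ┠──────────────────────────────
        ┃> Priority:   [Critical     ▼]
        ┃  Plan:       ( ) Free  (●) Pr
        ┃  Email:      [Bob           ]
        ┃  Role:       [Admin        ▼]
        ┃  Notify:     [ ]             
     ┏━━━━┏━━━━━━━━━━━━━━━━━━━━━━━━━━━┓
     ┃ Fil┃ FormWidget                ┃
     ┠────┠───────────────────────────┨
     ┃█mpo┃  Notes:      [user@exampl]┃
     ┃impo┃  Address:    [           ]┃
     ┃from┃  Email:      [           ]┃
     ┃    ┃  Name:       [555-0100   ]┃
     ┃outp┃> Notify:     [x]          ┃
     ┃# TO┃                           ┃
     ┃def ┃                           ┃
     ┃    ┃                           ┃
     ┃    ┃                           ┃
     ┃    ┃                           ┃
     ┃    ┃                           ┃
     ┗━━━━┃                           ┃
          ┗━━━━━━━━━━━━━━━━━━━━━━━━━━━┛
                                       
                                       


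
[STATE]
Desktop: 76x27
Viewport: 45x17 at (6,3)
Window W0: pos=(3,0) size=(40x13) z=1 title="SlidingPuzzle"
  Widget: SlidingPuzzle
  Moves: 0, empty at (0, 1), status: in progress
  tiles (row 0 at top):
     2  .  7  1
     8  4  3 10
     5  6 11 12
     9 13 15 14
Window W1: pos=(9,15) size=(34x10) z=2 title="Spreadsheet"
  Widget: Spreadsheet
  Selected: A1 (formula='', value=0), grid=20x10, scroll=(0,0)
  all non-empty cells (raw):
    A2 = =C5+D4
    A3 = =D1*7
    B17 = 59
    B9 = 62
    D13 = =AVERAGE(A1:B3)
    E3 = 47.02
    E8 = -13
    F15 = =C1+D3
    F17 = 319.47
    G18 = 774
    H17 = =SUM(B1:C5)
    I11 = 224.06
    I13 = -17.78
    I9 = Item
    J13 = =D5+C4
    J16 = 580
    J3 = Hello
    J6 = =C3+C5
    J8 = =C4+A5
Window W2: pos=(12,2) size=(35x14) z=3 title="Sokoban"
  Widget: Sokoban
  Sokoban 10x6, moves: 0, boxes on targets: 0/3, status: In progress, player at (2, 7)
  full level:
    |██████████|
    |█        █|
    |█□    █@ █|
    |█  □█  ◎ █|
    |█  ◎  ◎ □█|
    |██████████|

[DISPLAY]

───┬──┃ Sokoban                         ┃    
 2 │  ┠─────────────────────────────────┨    
───┼──┃██████████                       ┃    
 8 │  ┃█        █                       ┃    
───┼──┃█□    █@ █                       ┃    
 5 │  ┃█  □█  ◎ █                       ┃    
───┼──┃█  ◎  ◎ □█                       ┃    
 9 │ 1┃██████████                       ┃    
───┴──┃Moves: 0  0/3                    ┃    
━━━━━━┃                                 ┃    
      ┃                                 ┃    
      ┃                                 ┃    
   ┏━━┗━━━━━━━━━━━━━━━━━━━━━━━━━━━━━━━━━┛    
   ┃ Spreadsheet                    ┃        
   ┠────────────────────────────────┨        
   ┃A1:                             ┃        
   ┃       A       B       C       D┃        


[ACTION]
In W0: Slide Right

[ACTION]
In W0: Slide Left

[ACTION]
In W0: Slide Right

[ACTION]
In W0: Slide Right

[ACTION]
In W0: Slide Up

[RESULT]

───┬──┃ Sokoban                         ┃    
 8 │  ┠─────────────────────────────────┨    
───┼──┃██████████                       ┃    
   │  ┃█        █                       ┃    
───┼──┃█□    █@ █                       ┃    
 5 │  ┃█  □█  ◎ █                       ┃    
───┼──┃█  ◎  ◎ □█                       ┃    
 9 │ 1┃██████████                       ┃    
───┴──┃Moves: 0  0/3                    ┃    
━━━━━━┃                                 ┃    
      ┃                                 ┃    
      ┃                                 ┃    
   ┏━━┗━━━━━━━━━━━━━━━━━━━━━━━━━━━━━━━━━┛    
   ┃ Spreadsheet                    ┃        
   ┠────────────────────────────────┨        
   ┃A1:                             ┃        
   ┃       A       B       C       D┃        


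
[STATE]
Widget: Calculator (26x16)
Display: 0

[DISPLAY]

                         0
┌───┬───┬───┬───┐         
│ 7 │ 8 │ 9 │ ÷ │         
├───┼───┼───┼───┤         
│ 4 │ 5 │ 6 │ × │         
├───┼───┼───┼───┤         
│ 1 │ 2 │ 3 │ - │         
├───┼───┼───┼───┤         
│ 0 │ . │ = │ + │         
├───┼───┼───┼───┤         
│ C │ MC│ MR│ M+│         
└───┴───┴───┴───┘         
                          
                          
                          
                          


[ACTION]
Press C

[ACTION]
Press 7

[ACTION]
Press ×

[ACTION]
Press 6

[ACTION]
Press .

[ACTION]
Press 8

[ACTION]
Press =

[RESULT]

                      47.6
┌───┬───┬───┬───┐         
│ 7 │ 8 │ 9 │ ÷ │         
├───┼───┼───┼───┤         
│ 4 │ 5 │ 6 │ × │         
├───┼───┼───┼───┤         
│ 1 │ 2 │ 3 │ - │         
├───┼───┼───┼───┤         
│ 0 │ . │ = │ + │         
├───┼───┼───┼───┤         
│ C │ MC│ MR│ M+│         
└───┴───┴───┴───┘         
                          
                          
                          
                          


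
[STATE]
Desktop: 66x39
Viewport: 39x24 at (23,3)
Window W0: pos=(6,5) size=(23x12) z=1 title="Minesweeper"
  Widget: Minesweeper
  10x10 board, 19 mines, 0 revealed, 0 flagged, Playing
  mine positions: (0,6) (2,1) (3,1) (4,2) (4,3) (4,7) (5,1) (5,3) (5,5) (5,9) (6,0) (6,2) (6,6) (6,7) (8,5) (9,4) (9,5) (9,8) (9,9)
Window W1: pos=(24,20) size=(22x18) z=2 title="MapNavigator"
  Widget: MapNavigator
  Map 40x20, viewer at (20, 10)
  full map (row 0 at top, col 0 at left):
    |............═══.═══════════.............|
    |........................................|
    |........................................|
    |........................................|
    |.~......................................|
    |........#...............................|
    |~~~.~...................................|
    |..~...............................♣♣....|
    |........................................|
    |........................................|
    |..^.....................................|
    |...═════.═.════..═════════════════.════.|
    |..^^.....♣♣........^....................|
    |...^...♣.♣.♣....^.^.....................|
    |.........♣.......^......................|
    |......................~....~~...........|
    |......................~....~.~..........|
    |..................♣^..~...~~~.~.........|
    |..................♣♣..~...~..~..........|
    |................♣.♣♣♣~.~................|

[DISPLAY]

                                       
                                       
━━━━━┓                                 
     ┃                                 
─────┨                                 
     ┃                                 
     ┃                                 
     ┃                                 
     ┃                                 
     ┃                                 
     ┃                                 
     ┃                                 
     ┃                                 
━━━━━┛                                 
                                       
                                       
                                       
 ┏━━━━━━━━━━━━━━━━━━━━┓                
 ┃ MapNavigator       ┃                
 ┠────────────────────┨                
 ┃....................┃                
 ┃....................┃                
 ┃....................┃                
 ┃....................┃                


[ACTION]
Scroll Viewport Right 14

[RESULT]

                                       
                                       
━┓                                     
 ┃                                     
─┨                                     
 ┃                                     
 ┃                                     
 ┃                                     
 ┃                                     
 ┃                                     
 ┃                                     
 ┃                                     
 ┃                                     
━┛                                     
                                       
                                       
                                       
━━━━━━━━━━━━━━━━━━┓                    
apNavigator       ┃                    
──────────────────┨                    
..................┃                    
..................┃                    
..................┃                    
..................┃                    


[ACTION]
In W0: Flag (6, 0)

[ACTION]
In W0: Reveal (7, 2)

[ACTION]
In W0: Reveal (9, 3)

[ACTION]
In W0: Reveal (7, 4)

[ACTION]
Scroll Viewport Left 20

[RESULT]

                                       
                                       
━━━━━━━━━━━━━━━━━━━━━┓                 
 Minesweeper         ┃                 
─────────────────────┨                 
■■■■■■■■■■           ┃                 
■■■■■■■■■■           ┃                 
■■■■■■■■■■           ┃                 
■■■■■■■■■■           ┃                 
■■■■■■■■■■           ┃                 
■■■■■■■■■■           ┃                 
⚑■■■■■■■■■           ┃                 
■■1■1■■■■■           ┃                 
━━━━━━━━━━━━━━━━━━━━━┛                 
                                       
                                       
                                       
                 ┏━━━━━━━━━━━━━━━━━━━━┓
                 ┃ MapNavigator       ┃
                 ┠────────────────────┨
                 ┃....................┃
                 ┃....................┃
                 ┃....................┃
                 ┃....................┃


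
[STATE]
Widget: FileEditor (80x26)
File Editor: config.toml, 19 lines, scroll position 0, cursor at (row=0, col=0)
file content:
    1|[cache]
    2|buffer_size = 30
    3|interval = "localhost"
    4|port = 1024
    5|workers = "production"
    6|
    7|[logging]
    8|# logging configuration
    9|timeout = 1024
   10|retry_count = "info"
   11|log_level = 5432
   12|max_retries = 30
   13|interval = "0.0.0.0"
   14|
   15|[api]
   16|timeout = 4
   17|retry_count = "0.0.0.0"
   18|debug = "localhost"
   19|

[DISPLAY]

█cache]                                                                        ▲
buffer_size = 30                                                               █
interval = "localhost"                                                         ░
port = 1024                                                                    ░
workers = "production"                                                         ░
                                                                               ░
[logging]                                                                      ░
# logging configuration                                                        ░
timeout = 1024                                                                 ░
retry_count = "info"                                                           ░
log_level = 5432                                                               ░
max_retries = 30                                                               ░
interval = "0.0.0.0"                                                           ░
                                                                               ░
[api]                                                                          ░
timeout = 4                                                                    ░
retry_count = "0.0.0.0"                                                        ░
debug = "localhost"                                                            ░
                                                                               ░
                                                                               ░
                                                                               ░
                                                                               ░
                                                                               ░
                                                                               ░
                                                                               ░
                                                                               ▼


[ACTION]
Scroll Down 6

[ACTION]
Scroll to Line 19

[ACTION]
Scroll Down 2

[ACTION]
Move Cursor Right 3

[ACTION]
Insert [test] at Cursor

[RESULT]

[catest█he]                                                                    ▲
buffer_size = 30                                                               █
interval = "localhost"                                                         ░
port = 1024                                                                    ░
workers = "production"                                                         ░
                                                                               ░
[logging]                                                                      ░
# logging configuration                                                        ░
timeout = 1024                                                                 ░
retry_count = "info"                                                           ░
log_level = 5432                                                               ░
max_retries = 30                                                               ░
interval = "0.0.0.0"                                                           ░
                                                                               ░
[api]                                                                          ░
timeout = 4                                                                    ░
retry_count = "0.0.0.0"                                                        ░
debug = "localhost"                                                            ░
                                                                               ░
                                                                               ░
                                                                               ░
                                                                               ░
                                                                               ░
                                                                               ░
                                                                               ░
                                                                               ▼
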